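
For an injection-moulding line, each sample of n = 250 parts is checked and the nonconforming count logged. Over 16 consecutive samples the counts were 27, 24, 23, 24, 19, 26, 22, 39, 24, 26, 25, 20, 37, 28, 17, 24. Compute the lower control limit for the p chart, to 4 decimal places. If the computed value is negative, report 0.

p̄ = Σdᵢ / (k·n) = 405 / (16 × 250) = 0.10125
LCL = p̄ − 3·√(p̄(1−p̄)/n) = 0.10125 − 3 × 0.01908 = 0.04401

0.0440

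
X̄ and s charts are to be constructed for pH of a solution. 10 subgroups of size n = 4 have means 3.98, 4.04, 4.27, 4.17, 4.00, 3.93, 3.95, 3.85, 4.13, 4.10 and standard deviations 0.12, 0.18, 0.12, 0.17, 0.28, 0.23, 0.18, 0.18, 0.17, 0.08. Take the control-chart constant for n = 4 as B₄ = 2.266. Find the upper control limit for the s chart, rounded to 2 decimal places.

s̄ = (0.12 + 0.18 + 0.12 + 0.17 + 0.28 + 0.23 + 0.18 + 0.18 + 0.17 + 0.08) / 10 = 0.1710
UCL_s = B₄·s̄ = 2.266 × 0.1710 = 0.3875

0.39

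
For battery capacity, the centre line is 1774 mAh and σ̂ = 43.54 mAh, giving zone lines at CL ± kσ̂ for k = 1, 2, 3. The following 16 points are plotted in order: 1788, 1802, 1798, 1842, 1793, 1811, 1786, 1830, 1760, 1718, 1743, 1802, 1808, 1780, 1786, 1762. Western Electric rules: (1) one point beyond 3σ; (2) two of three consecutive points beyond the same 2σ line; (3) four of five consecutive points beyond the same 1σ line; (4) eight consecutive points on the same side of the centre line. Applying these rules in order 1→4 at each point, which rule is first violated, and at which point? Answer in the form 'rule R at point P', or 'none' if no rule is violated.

rule 4 at point 8

Zone of each point (C = within 1σ̂, B = 1σ̂–2σ̂, A = 2σ̂–3σ̂, * = beyond 3σ̂; sign = side of CL): 1:+C, 2:+C, 3:+C, 4:+B, 5:+C, 6:+C, 7:+C, 8:+B, 9:-C, 10:-B, 11:-C, 12:+C, 13:+C, 14:+C, 15:+C, 16:-C
Rule 4 (eight consecutive points on the same side of the centre line) is satisfied at point 8.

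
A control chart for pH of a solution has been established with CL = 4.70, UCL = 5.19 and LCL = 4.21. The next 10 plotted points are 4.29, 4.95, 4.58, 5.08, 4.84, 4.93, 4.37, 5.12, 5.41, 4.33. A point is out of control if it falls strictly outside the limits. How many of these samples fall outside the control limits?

1

Compare each point to [4.21, 5.19]: sample 9 = 5.41 > UCL.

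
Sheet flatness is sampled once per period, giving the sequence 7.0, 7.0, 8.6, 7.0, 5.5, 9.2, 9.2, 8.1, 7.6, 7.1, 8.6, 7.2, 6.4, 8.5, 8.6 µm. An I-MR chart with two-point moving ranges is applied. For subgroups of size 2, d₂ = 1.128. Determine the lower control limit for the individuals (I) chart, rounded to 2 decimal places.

X̄ = (7.0 + 7.0 + 8.6 + 7.0 + 5.5 + 9.2 + 9.2 + 8.1 + 7.6 + 7.1 + 8.6 + 7.2 + 6.4 + 8.5 + 8.6) / 15 = 7.7067
Moving ranges: 0.0, 1.6, 1.6, 1.5, 3.7, 0.0, 1.1, 0.5, 0.5, 1.5, 1.4, 0.8, 2.1, 0.1; M̄R̄ = 16.4000 / 14 = 1.1714
LCL = X̄ − 3·M̄R̄/d₂ = 7.7067 − 3 × 1.1714 / 1.128 = 4.5912

4.59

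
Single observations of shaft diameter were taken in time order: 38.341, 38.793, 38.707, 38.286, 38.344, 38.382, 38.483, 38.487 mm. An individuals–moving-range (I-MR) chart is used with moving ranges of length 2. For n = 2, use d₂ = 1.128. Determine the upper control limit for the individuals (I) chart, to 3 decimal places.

X̄ = (38.341 + 38.793 + 38.707 + 38.286 + 38.344 + 38.382 + 38.483 + 38.487) / 8 = 38.4779
Moving ranges: 0.452, 0.086, 0.421, 0.058, 0.038, 0.101, 0.004; M̄R̄ = 1.1600 / 7 = 0.1657
UCL = X̄ + 3·M̄R̄/d₂ = 38.4779 + 3 × 0.1657 / 1.128 = 38.9186

38.919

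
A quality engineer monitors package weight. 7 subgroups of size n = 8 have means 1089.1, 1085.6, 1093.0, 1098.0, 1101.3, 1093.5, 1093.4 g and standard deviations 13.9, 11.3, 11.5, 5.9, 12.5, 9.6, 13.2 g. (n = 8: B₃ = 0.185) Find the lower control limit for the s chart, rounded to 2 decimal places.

2.06

s̄ = (13.9 + 11.3 + 11.5 + 5.9 + 12.5 + 9.6 + 13.2) / 7 = 11.1286
LCL_s = B₃·s̄ = 0.185 × 11.1286 = 2.0588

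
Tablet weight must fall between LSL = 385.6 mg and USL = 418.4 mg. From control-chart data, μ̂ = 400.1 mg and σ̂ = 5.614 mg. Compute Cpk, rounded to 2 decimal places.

0.86

Cpu = (USL − μ̂) / (3σ̂) = (418.4 − 400.1) / (3 × 5.614) = 1.0866; Cpl = (μ̂ − LSL) / (3σ̂) = (400.1 − 385.6) / (3 × 5.614) = 0.8609; Cpk = min(Cpu, Cpl) = 0.8609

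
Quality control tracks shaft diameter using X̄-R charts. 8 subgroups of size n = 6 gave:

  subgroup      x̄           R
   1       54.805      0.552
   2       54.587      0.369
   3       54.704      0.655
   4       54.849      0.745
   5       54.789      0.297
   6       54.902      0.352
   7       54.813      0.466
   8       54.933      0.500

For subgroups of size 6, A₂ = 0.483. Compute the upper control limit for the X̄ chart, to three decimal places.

X̄̄ = (54.805 + 54.587 + 54.704 + 54.849 + 54.789 + 54.902 + 54.813 + 54.933) / 8 = 438.3820 / 8 = 54.7978
R̄ = (0.552 + 0.369 + 0.655 + 0.745 + 0.297 + 0.352 + 0.466 + 0.500) / 8 = 3.9360 / 8 = 0.4920
UCL = X̄̄ + A₂·R̄ = 54.7978 + 0.483 × 0.4920 = 55.0354

55.035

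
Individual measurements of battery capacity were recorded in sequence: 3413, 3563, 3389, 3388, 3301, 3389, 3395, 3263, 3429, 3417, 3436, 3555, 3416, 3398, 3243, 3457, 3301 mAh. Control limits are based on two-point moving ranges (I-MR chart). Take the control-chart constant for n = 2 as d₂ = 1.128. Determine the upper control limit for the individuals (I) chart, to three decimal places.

X̄ = (3413 + 3563 + 3389 + 3388 + 3301 + 3389 + 3395 + 3263 + 3429 + 3417 + 3436 + 3555 + 3416 + 3398 + 3243 + 3457 + 3301) / 17 = 3397.2353
Moving ranges: 150, 174, 1, 87, 88, 6, 132, 166, 12, 19, 119, 139, 18, 155, 214, 156; M̄R̄ = 1636.0000 / 16 = 102.2500
UCL = X̄ + 3·M̄R̄/d₂ = 3397.2353 + 3 × 102.2500 / 1.128 = 3669.1768

3669.177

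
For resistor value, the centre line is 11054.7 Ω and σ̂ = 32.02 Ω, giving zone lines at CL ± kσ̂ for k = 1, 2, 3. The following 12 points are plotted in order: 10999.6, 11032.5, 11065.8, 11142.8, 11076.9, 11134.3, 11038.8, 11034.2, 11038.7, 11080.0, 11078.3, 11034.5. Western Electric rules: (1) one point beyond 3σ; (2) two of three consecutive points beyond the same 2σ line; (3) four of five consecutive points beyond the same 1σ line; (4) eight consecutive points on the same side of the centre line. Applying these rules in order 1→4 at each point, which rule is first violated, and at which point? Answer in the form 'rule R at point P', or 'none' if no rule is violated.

rule 2 at point 6

Zone of each point (C = within 1σ̂, B = 1σ̂–2σ̂, A = 2σ̂–3σ̂, * = beyond 3σ̂; sign = side of CL): 1:-B, 2:-C, 3:+C, 4:+A, 5:+C, 6:+A, 7:-C, 8:-C, 9:-C, 10:+C, 11:+C, 12:-C
Rule 2 (two of three consecutive points beyond the same 2σ limit) is satisfied at point 6.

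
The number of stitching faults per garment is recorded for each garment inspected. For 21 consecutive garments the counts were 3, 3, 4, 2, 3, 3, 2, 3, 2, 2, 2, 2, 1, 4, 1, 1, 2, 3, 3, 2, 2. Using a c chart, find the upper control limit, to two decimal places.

c̄ = (3 + 3 + 4 + 2 + 3 + 3 + 2 + 3 + 2 + 2 + 2 + 2 + 1 + 4 + 1 + 1 + 2 + 3 + 3 + 2 + 2) / 21 = 50 / 21 = 2.3810
UCL = c̄ + 3√c̄ = 2.3810 + 3 × √2.3810 = 2.3810 + 3 × 1.5430 = 7.0101

7.01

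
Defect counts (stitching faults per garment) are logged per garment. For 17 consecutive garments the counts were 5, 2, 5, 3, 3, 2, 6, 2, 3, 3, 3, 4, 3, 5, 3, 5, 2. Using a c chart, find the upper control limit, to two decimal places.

9.06

c̄ = (5 + 2 + 5 + 3 + 3 + 2 + 6 + 2 + 3 + 3 + 3 + 4 + 3 + 5 + 3 + 5 + 2) / 17 = 59 / 17 = 3.4706
UCL = c̄ + 3√c̄ = 3.4706 + 3 × √3.4706 = 3.4706 + 3 × 1.8630 = 9.0594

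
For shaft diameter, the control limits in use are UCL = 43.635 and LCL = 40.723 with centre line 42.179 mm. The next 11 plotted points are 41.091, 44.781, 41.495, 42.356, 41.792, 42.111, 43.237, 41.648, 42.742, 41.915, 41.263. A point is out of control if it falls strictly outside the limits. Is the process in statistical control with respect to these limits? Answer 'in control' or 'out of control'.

Compare each point to [40.723, 43.635]: sample 2 = 44.781 > UCL.

out of control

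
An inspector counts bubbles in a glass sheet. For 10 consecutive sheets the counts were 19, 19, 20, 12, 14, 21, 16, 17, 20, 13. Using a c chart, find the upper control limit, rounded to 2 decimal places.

29.51

c̄ = (19 + 19 + 20 + 12 + 14 + 21 + 16 + 17 + 20 + 13) / 10 = 171 / 10 = 17.1000
UCL = c̄ + 3√c̄ = 17.1000 + 3 × √17.1000 = 17.1000 + 3 × 4.1352 = 29.5056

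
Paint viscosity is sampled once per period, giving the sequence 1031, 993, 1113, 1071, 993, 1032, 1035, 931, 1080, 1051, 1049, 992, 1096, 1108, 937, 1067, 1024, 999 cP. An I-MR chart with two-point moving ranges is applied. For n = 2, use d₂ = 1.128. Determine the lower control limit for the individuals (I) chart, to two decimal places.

854.16

X̄ = (1031 + 993 + 1113 + 1071 + 993 + 1032 + 1035 + 931 + 1080 + 1051 + 1049 + 992 + 1096 + 1108 + 937 + 1067 + 1024 + 999) / 18 = 1033.4444
Moving ranges: 38, 120, 42, 78, 39, 3, 104, 149, 29, 2, 57, 104, 12, 171, 130, 43, 25; M̄R̄ = 1146.0000 / 17 = 67.4118
LCL = X̄ − 3·M̄R̄/d₂ = 1033.4444 − 3 × 67.4118 / 1.128 = 854.1578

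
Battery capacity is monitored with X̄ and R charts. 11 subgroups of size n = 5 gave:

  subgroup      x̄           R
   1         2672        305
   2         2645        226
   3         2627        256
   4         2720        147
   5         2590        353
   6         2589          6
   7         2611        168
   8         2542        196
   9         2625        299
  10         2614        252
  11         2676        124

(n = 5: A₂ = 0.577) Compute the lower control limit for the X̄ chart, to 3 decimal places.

X̄̄ = (2672 + 2645 + 2627 + 2720 + 2590 + 2589 + 2611 + 2542 + 2625 + 2614 + 2676) / 11 = 28911.0000 / 11 = 2628.2727
R̄ = (305 + 226 + 256 + 147 + 353 + 6 + 168 + 196 + 299 + 252 + 124) / 11 = 2332.0000 / 11 = 212.0000
LCL = X̄̄ − A₂·R̄ = 2628.2727 − 0.577 × 212.0000 = 2505.9487

2505.949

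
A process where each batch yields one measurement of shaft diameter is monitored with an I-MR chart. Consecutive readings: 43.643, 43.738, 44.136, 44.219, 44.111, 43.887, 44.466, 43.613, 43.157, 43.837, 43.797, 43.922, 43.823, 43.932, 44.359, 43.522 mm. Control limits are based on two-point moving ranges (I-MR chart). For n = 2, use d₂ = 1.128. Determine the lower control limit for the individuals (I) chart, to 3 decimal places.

X̄ = (43.643 + 43.738 + 44.136 + 44.219 + 44.111 + 43.887 + 44.466 + 43.613 + 43.157 + 43.837 + 43.797 + 43.922 + 43.823 + 43.932 + 44.359 + 43.522) / 16 = 43.8851
Moving ranges: 0.095, 0.398, 0.083, 0.108, 0.224, 0.579, 0.853, 0.456, 0.680, 0.040, 0.125, 0.099, 0.109, 0.427, 0.837; M̄R̄ = 5.1130 / 15 = 0.3409
LCL = X̄ − 3·M̄R̄/d₂ = 43.8851 − 3 × 0.3409 / 1.128 = 42.9786

42.979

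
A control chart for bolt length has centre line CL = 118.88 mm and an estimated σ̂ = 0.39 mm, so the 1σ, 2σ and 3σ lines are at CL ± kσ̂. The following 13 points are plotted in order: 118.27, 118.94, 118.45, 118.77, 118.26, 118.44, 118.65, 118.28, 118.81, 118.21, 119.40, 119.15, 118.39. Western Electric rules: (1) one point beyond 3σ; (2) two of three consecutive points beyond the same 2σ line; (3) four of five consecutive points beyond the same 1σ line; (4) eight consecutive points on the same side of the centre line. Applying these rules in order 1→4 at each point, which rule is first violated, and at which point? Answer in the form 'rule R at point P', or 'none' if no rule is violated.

rule 4 at point 10

Zone of each point (C = within 1σ̂, B = 1σ̂–2σ̂, A = 2σ̂–3σ̂, * = beyond 3σ̂; sign = side of CL): 1:-B, 2:+C, 3:-B, 4:-C, 5:-B, 6:-B, 7:-C, 8:-B, 9:-C, 10:-B, 11:+B, 12:+C, 13:-B
Rule 4 (eight consecutive points on the same side of the centre line) is satisfied at point 10.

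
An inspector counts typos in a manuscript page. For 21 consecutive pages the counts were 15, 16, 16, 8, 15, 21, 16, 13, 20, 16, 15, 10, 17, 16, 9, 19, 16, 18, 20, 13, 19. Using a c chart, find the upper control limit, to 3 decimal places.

c̄ = (15 + 16 + 16 + 8 + 15 + 21 + 16 + 13 + 20 + 16 + 15 + 10 + 17 + 16 + 9 + 19 + 16 + 18 + 20 + 13 + 19) / 21 = 328 / 21 = 15.6190
UCL = c̄ + 3√c̄ = 15.6190 + 3 × √15.6190 = 15.6190 + 3 × 3.9521 = 27.4753

27.475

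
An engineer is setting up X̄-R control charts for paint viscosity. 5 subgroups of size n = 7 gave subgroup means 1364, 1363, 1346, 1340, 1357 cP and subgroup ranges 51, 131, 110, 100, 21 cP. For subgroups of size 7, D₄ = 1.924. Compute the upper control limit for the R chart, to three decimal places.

158.922

R̄ = (51 + 131 + 110 + 100 + 21) / 5 = 413.0000 / 5 = 82.6000
UCL_R = D₄·R̄ = 1.924 × 82.6000 = 158.9224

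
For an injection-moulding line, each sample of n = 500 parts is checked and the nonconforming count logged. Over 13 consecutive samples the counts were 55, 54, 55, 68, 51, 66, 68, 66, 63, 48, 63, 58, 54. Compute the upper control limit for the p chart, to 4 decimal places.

p̄ = Σdᵢ / (k·n) = 769 / (13 × 500) = 0.11831
UCL = p̄ + 3·√(p̄(1−p̄)/n) = 0.11831 + 3 × √(0.11831×0.88169/500) = 0.11831 + 3 × 0.01444 = 0.16164

0.1616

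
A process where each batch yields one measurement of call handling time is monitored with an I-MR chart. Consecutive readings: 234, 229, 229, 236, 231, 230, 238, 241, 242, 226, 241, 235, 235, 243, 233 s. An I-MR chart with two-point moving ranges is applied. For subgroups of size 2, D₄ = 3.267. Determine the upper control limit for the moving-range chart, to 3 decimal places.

19.835

Moving ranges: 5, 0, 7, 5, 1, 8, 3, 1, 16, 15, 6, 0, 8, 10; M̄R̄ = 85.0000 / 14 = 6.0714
UCL_MR = D₄·M̄R̄ = 3.267 × 6.0714 = 19.8354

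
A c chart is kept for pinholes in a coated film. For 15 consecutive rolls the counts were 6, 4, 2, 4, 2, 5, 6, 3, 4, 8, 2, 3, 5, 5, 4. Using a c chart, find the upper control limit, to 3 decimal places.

10.348

c̄ = (6 + 4 + 2 + 4 + 2 + 5 + 6 + 3 + 4 + 8 + 2 + 3 + 5 + 5 + 4) / 15 = 63 / 15 = 4.2000
UCL = c̄ + 3√c̄ = 4.2000 + 3 × √4.2000 = 4.2000 + 3 × 2.0494 = 10.3482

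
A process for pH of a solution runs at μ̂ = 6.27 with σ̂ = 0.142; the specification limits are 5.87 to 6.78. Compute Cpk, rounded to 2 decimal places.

Cpu = (USL − μ̂) / (3σ̂) = (6.78 − 6.27) / (3 × 0.142) = 1.1972; Cpl = (μ̂ − LSL) / (3σ̂) = (6.27 − 5.87) / (3 × 0.142) = 0.9390; Cpk = min(Cpu, Cpl) = 0.9390

0.94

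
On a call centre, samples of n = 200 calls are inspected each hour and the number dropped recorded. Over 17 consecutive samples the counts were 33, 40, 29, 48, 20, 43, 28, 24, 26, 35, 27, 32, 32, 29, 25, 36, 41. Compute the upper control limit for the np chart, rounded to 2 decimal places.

47.84

p̄ = Σdᵢ / (k·n) = 548 / (17 × 200) = 0.16118
UCL = np̄ + 3·√(np̄(1−p̄)) = 32.2353 + 3 × √(32.2353×0.83882) = 32.2353 + 3 × 5.2000 = 47.8352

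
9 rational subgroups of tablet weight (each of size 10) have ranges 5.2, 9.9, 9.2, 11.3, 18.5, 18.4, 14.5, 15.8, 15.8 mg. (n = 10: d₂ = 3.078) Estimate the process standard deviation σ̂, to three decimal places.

4.281

R̄ = (5.2 + 9.9 + 9.2 + 11.3 + 18.5 + 18.4 + 14.5 + 15.8 + 15.8) / 9 = 13.1778
σ̂ = R̄ / d₂ = 13.1778 / 3.078 = 4.2813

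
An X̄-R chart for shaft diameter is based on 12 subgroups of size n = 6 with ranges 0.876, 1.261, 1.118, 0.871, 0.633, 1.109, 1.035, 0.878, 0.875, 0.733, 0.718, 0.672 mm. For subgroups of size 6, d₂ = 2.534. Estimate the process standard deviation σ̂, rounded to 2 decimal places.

0.35

R̄ = (0.876 + 1.261 + 1.118 + 0.871 + 0.633 + 1.109 + 1.035 + 0.878 + 0.875 + 0.733 + 0.718 + 0.672) / 12 = 0.8982
σ̂ = R̄ / d₂ = 0.8982 / 2.534 = 0.3545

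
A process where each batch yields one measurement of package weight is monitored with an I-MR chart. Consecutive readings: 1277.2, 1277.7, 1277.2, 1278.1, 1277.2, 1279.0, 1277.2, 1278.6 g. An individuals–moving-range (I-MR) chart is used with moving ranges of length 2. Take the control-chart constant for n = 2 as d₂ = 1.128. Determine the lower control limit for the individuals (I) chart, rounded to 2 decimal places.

X̄ = (1277.2 + 1277.7 + 1277.2 + 1278.1 + 1277.2 + 1279.0 + 1277.2 + 1278.6) / 8 = 1277.7750
Moving ranges: 0.5, 0.5, 0.9, 0.9, 1.8, 1.8, 1.4; M̄R̄ = 7.8000 / 7 = 1.1143
LCL = X̄ − 3·M̄R̄/d₂ = 1277.7750 − 3 × 1.1143 / 1.128 = 1274.8115

1274.81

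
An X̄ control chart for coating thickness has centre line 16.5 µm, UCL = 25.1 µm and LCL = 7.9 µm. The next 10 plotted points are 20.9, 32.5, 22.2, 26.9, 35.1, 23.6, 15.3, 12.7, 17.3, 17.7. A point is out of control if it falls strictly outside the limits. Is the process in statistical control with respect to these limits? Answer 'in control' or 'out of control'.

Compare each point to [7.9, 25.1]: sample 2 = 32.5 > UCL; sample 4 = 26.9 > UCL; sample 5 = 35.1 > UCL.

out of control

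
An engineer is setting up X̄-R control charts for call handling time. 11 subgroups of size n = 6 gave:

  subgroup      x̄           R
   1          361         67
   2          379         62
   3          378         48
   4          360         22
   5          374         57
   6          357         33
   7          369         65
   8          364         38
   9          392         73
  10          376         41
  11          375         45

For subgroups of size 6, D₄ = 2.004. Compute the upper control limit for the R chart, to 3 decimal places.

R̄ = (67 + 62 + 48 + 22 + 57 + 33 + 65 + 38 + 73 + 41 + 45) / 11 = 551.0000 / 11 = 50.0909
UCL_R = D₄·R̄ = 2.004 × 50.0909 = 100.3822

100.382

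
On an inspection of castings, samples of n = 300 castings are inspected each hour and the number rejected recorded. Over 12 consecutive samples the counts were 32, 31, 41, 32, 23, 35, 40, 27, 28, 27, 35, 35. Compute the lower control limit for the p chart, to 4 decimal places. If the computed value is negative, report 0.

0.0536

p̄ = Σdᵢ / (k·n) = 386 / (12 × 300) = 0.10722
LCL = p̄ − 3·√(p̄(1−p̄)/n) = 0.10722 − 3 × 0.01786 = 0.05363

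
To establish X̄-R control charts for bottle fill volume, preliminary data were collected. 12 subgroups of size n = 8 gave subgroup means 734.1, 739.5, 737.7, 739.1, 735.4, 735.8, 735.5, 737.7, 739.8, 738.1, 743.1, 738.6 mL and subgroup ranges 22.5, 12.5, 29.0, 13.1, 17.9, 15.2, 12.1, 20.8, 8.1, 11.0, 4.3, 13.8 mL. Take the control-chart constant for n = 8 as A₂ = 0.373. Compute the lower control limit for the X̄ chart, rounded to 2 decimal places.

732.26

X̄̄ = (734.1 + 739.5 + 737.7 + 739.1 + 735.4 + 735.8 + 735.5 + 737.7 + 739.8 + 738.1 + 743.1 + 738.6) / 12 = 8854.4000 / 12 = 737.8667
R̄ = (22.5 + 12.5 + 29.0 + 13.1 + 17.9 + 15.2 + 12.1 + 20.8 + 8.1 + 11.0 + 4.3 + 13.8) / 12 = 180.3000 / 12 = 15.0250
LCL = X̄̄ − A₂·R̄ = 737.8667 − 0.373 × 15.0250 = 732.2623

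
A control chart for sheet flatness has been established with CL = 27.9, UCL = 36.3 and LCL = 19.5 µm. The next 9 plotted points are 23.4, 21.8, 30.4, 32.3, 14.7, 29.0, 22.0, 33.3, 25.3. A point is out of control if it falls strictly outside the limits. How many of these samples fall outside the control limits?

1

Compare each point to [19.5, 36.3]: sample 5 = 14.7 < LCL.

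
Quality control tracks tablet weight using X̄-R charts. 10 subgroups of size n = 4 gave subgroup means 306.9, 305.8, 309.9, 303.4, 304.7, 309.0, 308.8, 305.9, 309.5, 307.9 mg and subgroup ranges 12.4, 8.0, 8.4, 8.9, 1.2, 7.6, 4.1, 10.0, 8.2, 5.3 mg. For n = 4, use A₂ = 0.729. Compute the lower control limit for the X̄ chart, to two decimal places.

301.78

X̄̄ = (306.9 + 305.8 + 309.9 + 303.4 + 304.7 + 309.0 + 308.8 + 305.9 + 309.5 + 307.9) / 10 = 3071.8000 / 10 = 307.1800
R̄ = (12.4 + 8.0 + 8.4 + 8.9 + 1.2 + 7.6 + 4.1 + 10.0 + 8.2 + 5.3) / 10 = 74.1000 / 10 = 7.4100
LCL = X̄̄ − A₂·R̄ = 307.1800 − 0.729 × 7.4100 = 301.7781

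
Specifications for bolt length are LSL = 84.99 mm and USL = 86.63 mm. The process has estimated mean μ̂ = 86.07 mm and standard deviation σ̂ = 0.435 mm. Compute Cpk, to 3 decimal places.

0.429

Cpu = (USL − μ̂) / (3σ̂) = (86.63 − 86.07) / (3 × 0.435) = 0.4291; Cpl = (μ̂ − LSL) / (3σ̂) = (86.07 − 84.99) / (3 × 0.435) = 0.8276; Cpk = min(Cpu, Cpl) = 0.4291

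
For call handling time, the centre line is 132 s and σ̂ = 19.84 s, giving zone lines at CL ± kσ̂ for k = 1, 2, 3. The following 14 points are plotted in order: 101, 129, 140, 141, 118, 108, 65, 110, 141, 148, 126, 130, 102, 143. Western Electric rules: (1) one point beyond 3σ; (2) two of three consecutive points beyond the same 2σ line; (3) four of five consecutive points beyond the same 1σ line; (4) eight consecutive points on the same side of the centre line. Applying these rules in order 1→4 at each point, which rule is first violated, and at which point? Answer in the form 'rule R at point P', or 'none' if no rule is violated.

Zone of each point (C = within 1σ̂, B = 1σ̂–2σ̂, A = 2σ̂–3σ̂, * = beyond 3σ̂; sign = side of CL): 1:-B, 2:-C, 3:+C, 4:+C, 5:-C, 6:-B, 7:-*, 8:-B, 9:+C, 10:+C, 11:-C, 12:-C, 13:-B, 14:+C
Rule 1 (one point beyond the 3σ limits) is satisfied at point 7.

rule 1 at point 7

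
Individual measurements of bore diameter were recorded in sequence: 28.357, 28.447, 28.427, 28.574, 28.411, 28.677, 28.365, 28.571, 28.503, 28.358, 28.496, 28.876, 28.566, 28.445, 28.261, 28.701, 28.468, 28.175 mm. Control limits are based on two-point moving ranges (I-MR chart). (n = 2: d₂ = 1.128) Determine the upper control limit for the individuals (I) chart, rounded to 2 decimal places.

X̄ = (28.357 + 28.447 + 28.427 + 28.574 + 28.411 + 28.677 + 28.365 + 28.571 + 28.503 + 28.358 + 28.496 + 28.876 + 28.566 + 28.445 + 28.261 + 28.701 + 28.468 + 28.175) / 18 = 28.4821
Moving ranges: 0.090, 0.020, 0.147, 0.163, 0.266, 0.312, 0.206, 0.068, 0.145, 0.138, 0.380, 0.310, 0.121, 0.184, 0.440, 0.233, 0.293; M̄R̄ = 3.5160 / 17 = 0.2068
UCL = X̄ + 3·M̄R̄/d₂ = 28.4821 + 3 × 0.2068 / 1.128 = 29.0322

29.03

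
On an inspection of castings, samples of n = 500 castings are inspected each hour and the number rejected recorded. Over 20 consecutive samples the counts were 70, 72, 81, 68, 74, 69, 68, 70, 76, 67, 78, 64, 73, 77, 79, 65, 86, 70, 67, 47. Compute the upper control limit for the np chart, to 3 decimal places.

p̄ = Σdᵢ / (k·n) = 1421 / (20 × 500) = 0.14210
UCL = np̄ + 3·√(np̄(1−p̄)) = 71.0500 + 3 × √(71.0500×0.85790) = 71.0500 + 3 × 7.8073 = 94.4719

94.472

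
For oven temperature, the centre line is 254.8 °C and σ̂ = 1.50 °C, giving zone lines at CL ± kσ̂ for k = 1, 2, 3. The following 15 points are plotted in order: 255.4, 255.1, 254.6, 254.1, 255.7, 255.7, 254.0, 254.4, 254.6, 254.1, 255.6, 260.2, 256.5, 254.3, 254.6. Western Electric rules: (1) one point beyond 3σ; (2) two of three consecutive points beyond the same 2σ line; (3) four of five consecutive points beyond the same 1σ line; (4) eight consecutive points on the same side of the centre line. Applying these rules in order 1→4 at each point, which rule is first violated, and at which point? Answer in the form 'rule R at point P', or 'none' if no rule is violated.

rule 1 at point 12

Zone of each point (C = within 1σ̂, B = 1σ̂–2σ̂, A = 2σ̂–3σ̂, * = beyond 3σ̂; sign = side of CL): 1:+C, 2:+C, 3:-C, 4:-C, 5:+C, 6:+C, 7:-C, 8:-C, 9:-C, 10:-C, 11:+C, 12:+*, 13:+B, 14:-C, 15:-C
Rule 1 (one point beyond the 3σ limits) is satisfied at point 12.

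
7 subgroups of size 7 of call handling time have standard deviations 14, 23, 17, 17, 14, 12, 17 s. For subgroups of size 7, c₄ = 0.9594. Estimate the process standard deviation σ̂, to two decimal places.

s̄ = (14 + 23 + 17 + 17 + 14 + 12 + 17) / 7 = 16.2857
σ̂ = s̄ / c₄ = 16.2857 / 0.9594 = 16.9749

16.97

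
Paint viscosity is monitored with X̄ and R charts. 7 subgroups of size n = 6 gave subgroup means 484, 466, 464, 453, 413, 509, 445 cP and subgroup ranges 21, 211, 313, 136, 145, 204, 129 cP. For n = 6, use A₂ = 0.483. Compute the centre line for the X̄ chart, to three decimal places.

X̄̄ = (484 + 466 + 464 + 453 + 413 + 509 + 445) / 7 = 3234.0000 / 7 = 462.0000
CL = X̄̄ = 462.0000

462.000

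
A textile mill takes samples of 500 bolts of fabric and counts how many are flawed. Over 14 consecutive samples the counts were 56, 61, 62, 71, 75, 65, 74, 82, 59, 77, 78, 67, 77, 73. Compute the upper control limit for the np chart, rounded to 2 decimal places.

p̄ = Σdᵢ / (k·n) = 977 / (14 × 500) = 0.13957
UCL = np̄ + 3·√(np̄(1−p̄)) = 69.7857 + 3 × √(69.7857×0.86043) = 69.7857 + 3 × 7.7489 = 93.0324

93.03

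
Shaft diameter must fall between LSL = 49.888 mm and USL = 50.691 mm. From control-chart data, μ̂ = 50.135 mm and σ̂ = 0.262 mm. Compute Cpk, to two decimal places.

Cpu = (USL − μ̂) / (3σ̂) = (50.691 − 50.135) / (3 × 0.262) = 0.7074; Cpl = (μ̂ − LSL) / (3σ̂) = (50.135 − 49.888) / (3 × 0.262) = 0.3142; Cpk = min(Cpu, Cpl) = 0.3142

0.31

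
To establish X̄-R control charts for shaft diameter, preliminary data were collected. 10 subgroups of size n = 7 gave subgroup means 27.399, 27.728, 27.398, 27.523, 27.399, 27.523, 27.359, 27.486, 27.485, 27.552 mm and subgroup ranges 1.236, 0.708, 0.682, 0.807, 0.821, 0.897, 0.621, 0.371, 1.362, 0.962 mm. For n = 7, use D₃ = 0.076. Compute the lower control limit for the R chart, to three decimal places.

0.064

R̄ = (1.236 + 0.708 + 0.682 + 0.807 + 0.821 + 0.897 + 0.621 + 0.371 + 1.362 + 0.962) / 10 = 8.4670 / 10 = 0.8467
LCL_R = D₃·R̄ = 0.076 × 0.8467 = 0.0643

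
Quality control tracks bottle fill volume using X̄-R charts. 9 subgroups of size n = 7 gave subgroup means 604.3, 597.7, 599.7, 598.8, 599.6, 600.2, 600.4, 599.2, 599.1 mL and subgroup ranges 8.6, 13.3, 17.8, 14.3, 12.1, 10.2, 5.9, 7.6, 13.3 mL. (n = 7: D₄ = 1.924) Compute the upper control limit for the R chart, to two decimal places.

22.04

R̄ = (8.6 + 13.3 + 17.8 + 14.3 + 12.1 + 10.2 + 5.9 + 7.6 + 13.3) / 9 = 103.1000 / 9 = 11.4556
UCL_R = D₄·R̄ = 1.924 × 11.4556 = 22.0405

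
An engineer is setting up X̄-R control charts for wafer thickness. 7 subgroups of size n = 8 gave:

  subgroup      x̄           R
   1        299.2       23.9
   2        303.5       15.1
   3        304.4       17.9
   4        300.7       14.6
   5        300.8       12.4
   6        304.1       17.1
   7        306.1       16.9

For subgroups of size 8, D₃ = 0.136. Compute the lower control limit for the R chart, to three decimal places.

R̄ = (23.9 + 15.1 + 17.9 + 14.6 + 12.4 + 17.1 + 16.9) / 7 = 117.9000 / 7 = 16.8429
LCL_R = D₃·R̄ = 0.136 × 16.8429 = 2.2906

2.291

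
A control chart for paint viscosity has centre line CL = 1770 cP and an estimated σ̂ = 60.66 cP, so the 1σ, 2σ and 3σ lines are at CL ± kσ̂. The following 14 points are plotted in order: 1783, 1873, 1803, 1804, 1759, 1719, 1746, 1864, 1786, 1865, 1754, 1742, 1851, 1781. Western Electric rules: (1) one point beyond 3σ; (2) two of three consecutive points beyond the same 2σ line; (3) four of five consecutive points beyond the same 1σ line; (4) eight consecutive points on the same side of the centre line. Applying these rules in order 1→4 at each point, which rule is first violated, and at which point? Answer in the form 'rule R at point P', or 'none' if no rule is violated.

none

Zone of each point (C = within 1σ̂, B = 1σ̂–2σ̂, A = 2σ̂–3σ̂, * = beyond 3σ̂; sign = side of CL): 1:+C, 2:+B, 3:+C, 4:+C, 5:-C, 6:-C, 7:-C, 8:+B, 9:+C, 10:+B, 11:-C, 12:-C, 13:+B, 14:+C
No rule fires across all 14 points.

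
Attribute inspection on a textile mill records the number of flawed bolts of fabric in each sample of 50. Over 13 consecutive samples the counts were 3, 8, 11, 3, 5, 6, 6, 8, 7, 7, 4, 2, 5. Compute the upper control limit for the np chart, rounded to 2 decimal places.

p̄ = Σdᵢ / (k·n) = 75 / (13 × 50) = 0.11538
UCL = np̄ + 3·√(np̄(1−p̄)) = 5.7692 + 3 × √(5.7692×0.88462) = 5.7692 + 3 × 2.2591 = 12.5465

12.55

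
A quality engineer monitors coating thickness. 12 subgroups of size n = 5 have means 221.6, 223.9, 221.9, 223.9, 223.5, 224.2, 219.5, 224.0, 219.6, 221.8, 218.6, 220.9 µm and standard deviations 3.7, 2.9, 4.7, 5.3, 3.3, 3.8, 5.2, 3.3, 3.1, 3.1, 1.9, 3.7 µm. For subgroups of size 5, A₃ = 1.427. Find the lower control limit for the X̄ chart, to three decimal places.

216.718

X̄̄ = (221.6 + 223.9 + 221.9 + 223.9 + 223.5 + 224.2 + 219.5 + 224.0 + 219.6 + 221.8 + 218.6 + 220.9) / 12 = 221.9500
s̄ = (3.7 + 2.9 + 4.7 + 5.3 + 3.3 + 3.8 + 5.2 + 3.3 + 3.1 + 3.1 + 1.9 + 3.7) / 12 = 3.6667
LCL = X̄̄ − A₃·s̄ = 221.9500 − 1.427 × 3.6667 = 216.7177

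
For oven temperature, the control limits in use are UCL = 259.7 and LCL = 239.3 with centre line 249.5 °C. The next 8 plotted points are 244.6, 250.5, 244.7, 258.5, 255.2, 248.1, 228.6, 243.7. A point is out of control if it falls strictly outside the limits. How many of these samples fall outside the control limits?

1

Compare each point to [239.3, 259.7]: sample 7 = 228.6 < LCL.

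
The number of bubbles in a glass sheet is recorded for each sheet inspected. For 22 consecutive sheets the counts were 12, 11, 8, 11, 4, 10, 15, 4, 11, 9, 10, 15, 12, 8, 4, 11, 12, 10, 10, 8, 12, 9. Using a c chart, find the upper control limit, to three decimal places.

c̄ = (12 + 11 + 8 + 11 + 4 + 10 + 15 + 4 + 11 + 9 + 10 + 15 + 12 + 8 + 4 + 11 + 12 + 10 + 10 + 8 + 12 + 9) / 22 = 216 / 22 = 9.8182
UCL = c̄ + 3√c̄ = 9.8182 + 3 × √9.8182 = 9.8182 + 3 × 3.1334 = 19.2184

19.218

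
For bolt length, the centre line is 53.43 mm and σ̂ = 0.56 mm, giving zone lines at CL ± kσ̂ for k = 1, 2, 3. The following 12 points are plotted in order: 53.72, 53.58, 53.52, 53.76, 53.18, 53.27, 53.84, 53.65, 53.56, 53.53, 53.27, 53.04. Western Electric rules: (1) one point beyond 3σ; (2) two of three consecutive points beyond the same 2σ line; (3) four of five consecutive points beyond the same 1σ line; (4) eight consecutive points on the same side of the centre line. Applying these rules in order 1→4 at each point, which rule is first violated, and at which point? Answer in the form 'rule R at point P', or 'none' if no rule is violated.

none

Zone of each point (C = within 1σ̂, B = 1σ̂–2σ̂, A = 2σ̂–3σ̂, * = beyond 3σ̂; sign = side of CL): 1:+C, 2:+C, 3:+C, 4:+C, 5:-C, 6:-C, 7:+C, 8:+C, 9:+C, 10:+C, 11:-C, 12:-C
No rule fires across all 12 points.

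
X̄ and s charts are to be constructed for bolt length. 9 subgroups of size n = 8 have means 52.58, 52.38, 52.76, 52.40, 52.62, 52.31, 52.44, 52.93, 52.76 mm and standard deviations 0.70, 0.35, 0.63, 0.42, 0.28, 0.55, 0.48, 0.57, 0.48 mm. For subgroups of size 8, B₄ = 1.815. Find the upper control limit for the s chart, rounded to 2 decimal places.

0.90

s̄ = (0.70 + 0.35 + 0.63 + 0.42 + 0.28 + 0.55 + 0.48 + 0.57 + 0.48) / 9 = 0.4956
UCL_s = B₄·s̄ = 1.815 × 0.4956 = 0.8994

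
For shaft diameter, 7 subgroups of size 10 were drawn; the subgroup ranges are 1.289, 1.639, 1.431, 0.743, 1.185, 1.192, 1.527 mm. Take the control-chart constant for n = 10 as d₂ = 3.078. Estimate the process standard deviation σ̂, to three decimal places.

R̄ = (1.289 + 1.639 + 1.431 + 0.743 + 1.185 + 1.192 + 1.527) / 7 = 1.2866
σ̂ = R̄ / d₂ = 1.2866 / 3.078 = 0.4180

0.418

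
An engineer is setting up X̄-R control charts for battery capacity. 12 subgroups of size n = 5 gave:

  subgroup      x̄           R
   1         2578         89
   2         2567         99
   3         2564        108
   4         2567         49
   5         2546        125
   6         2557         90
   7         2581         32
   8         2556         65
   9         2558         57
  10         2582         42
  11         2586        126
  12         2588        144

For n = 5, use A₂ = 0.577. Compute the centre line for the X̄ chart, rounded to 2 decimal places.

2569.17

X̄̄ = (2578 + 2567 + 2564 + 2567 + 2546 + 2557 + 2581 + 2556 + 2558 + 2582 + 2586 + 2588) / 12 = 30830.0000 / 12 = 2569.1667
CL = X̄̄ = 2569.1667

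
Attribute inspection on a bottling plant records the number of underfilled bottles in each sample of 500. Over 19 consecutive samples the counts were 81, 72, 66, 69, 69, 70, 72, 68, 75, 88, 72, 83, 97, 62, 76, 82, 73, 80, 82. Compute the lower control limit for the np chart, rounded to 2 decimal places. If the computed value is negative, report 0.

51.60

p̄ = Σdᵢ / (k·n) = 1437 / (19 × 500) = 0.15126
LCL = np̄ − 3·√(np̄(1−p̄)) = 75.6316 − 3 × 8.0119 = 51.5957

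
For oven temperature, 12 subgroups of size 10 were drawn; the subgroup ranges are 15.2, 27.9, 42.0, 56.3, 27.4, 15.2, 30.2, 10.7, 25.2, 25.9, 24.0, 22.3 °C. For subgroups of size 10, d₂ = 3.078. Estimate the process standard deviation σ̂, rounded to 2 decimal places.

8.73

R̄ = (15.2 + 27.9 + 42.0 + 56.3 + 27.4 + 15.2 + 30.2 + 10.7 + 25.2 + 25.9 + 24.0 + 22.3) / 12 = 26.8583
σ̂ = R̄ / d₂ = 26.8583 / 3.078 = 8.7259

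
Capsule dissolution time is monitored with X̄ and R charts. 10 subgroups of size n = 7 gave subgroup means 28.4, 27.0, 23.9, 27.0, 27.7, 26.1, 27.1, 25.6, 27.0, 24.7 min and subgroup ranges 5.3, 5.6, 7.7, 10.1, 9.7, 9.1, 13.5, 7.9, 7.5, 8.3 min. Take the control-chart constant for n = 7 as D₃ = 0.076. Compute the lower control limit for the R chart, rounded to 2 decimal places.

0.64

R̄ = (5.3 + 5.6 + 7.7 + 10.1 + 9.7 + 9.1 + 13.5 + 7.9 + 7.5 + 8.3) / 10 = 84.7000 / 10 = 8.4700
LCL_R = D₃·R̄ = 0.076 × 8.4700 = 0.6437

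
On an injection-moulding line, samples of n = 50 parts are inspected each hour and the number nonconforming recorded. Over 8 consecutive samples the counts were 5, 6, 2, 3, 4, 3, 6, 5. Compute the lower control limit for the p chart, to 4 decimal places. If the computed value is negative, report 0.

p̄ = Σdᵢ / (k·n) = 34 / (8 × 50) = 0.08500
LCL = p̄ − 3·√(p̄(1−p̄)/n) = 0.08500 − 3 × 0.03944 = -0.03332 → 0 (negative, so LCL = 0)

0.0000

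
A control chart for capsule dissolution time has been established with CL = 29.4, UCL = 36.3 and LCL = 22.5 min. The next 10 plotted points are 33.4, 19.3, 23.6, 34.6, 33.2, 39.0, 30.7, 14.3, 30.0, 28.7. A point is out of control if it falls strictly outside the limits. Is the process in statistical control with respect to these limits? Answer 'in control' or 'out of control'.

out of control

Compare each point to [22.5, 36.3]: sample 2 = 19.3 < LCL; sample 6 = 39.0 > UCL; sample 8 = 14.3 < LCL.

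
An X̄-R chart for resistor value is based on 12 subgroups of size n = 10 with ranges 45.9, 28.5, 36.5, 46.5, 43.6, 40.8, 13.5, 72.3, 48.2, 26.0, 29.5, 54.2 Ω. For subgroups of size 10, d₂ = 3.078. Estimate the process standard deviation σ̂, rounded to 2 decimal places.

13.14

R̄ = (45.9 + 28.5 + 36.5 + 46.5 + 43.6 + 40.8 + 13.5 + 72.3 + 48.2 + 26.0 + 29.5 + 54.2) / 12 = 40.4583
σ̂ = R̄ / d₂ = 40.4583 / 3.078 = 13.1444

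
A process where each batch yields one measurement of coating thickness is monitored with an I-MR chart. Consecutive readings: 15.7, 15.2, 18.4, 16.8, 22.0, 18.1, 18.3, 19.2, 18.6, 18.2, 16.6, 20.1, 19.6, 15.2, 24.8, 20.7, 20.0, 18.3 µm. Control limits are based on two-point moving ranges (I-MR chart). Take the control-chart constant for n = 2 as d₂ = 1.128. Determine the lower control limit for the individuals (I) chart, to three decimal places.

X̄ = (15.7 + 15.2 + 18.4 + 16.8 + 22.0 + 18.1 + 18.3 + 19.2 + 18.6 + 18.2 + 16.6 + 20.1 + 19.6 + 15.2 + 24.8 + 20.7 + 20.0 + 18.3) / 18 = 18.6556
Moving ranges: 0.5, 3.2, 1.6, 5.2, 3.9, 0.2, 0.9, 0.6, 0.4, 1.6, 3.5, 0.5, 4.4, 9.6, 4.1, 0.7, 1.7; M̄R̄ = 42.6000 / 17 = 2.5059
LCL = X̄ − 3·M̄R̄/d₂ = 18.6556 − 3 × 2.5059 / 1.128 = 11.9910

11.991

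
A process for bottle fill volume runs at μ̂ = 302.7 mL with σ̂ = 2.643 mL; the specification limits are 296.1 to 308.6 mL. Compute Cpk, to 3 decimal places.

Cpu = (USL − μ̂) / (3σ̂) = (308.6 − 302.7) / (3 × 2.643) = 0.7441; Cpl = (μ̂ − LSL) / (3σ̂) = (302.7 − 296.1) / (3 × 2.643) = 0.8324; Cpk = min(Cpu, Cpl) = 0.7441

0.744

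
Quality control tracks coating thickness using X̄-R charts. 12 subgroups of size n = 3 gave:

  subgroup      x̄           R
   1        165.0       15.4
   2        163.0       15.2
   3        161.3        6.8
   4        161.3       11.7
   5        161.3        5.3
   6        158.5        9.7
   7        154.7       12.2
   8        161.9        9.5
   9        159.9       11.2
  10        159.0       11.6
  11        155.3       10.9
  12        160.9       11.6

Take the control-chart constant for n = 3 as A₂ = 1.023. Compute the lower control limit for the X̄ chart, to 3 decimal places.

148.999

X̄̄ = (165.0 + 163.0 + 161.3 + 161.3 + 161.3 + 158.5 + 154.7 + 161.9 + 159.9 + 159.0 + 155.3 + 160.9) / 12 = 1922.1000 / 12 = 160.1750
R̄ = (15.4 + 15.2 + 6.8 + 11.7 + 5.3 + 9.7 + 12.2 + 9.5 + 11.2 + 11.6 + 10.9 + 11.6) / 12 = 131.1000 / 12 = 10.9250
LCL = X̄̄ − A₂·R̄ = 160.1750 − 1.023 × 10.9250 = 148.9987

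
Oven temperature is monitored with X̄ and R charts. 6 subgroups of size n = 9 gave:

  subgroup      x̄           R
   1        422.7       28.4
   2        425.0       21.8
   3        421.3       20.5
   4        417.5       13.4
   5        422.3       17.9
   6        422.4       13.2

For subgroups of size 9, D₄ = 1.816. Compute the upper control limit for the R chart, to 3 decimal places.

R̄ = (28.4 + 21.8 + 20.5 + 13.4 + 17.9 + 13.2) / 6 = 115.2000 / 6 = 19.2000
UCL_R = D₄·R̄ = 1.816 × 19.2000 = 34.8672

34.867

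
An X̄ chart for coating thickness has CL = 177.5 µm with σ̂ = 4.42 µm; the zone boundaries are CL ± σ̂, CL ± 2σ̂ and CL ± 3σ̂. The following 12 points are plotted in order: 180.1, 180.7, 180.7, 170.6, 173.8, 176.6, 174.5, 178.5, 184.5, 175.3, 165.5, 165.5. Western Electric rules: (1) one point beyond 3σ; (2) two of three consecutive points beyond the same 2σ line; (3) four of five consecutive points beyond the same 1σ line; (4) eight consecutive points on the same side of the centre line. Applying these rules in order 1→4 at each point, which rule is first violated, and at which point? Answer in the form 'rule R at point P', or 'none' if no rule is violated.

Zone of each point (C = within 1σ̂, B = 1σ̂–2σ̂, A = 2σ̂–3σ̂, * = beyond 3σ̂; sign = side of CL): 1:+C, 2:+C, 3:+C, 4:-B, 5:-C, 6:-C, 7:-C, 8:+C, 9:+B, 10:-C, 11:-A, 12:-A
Rule 2 (two of three consecutive points beyond the same 2σ limit) is satisfied at point 12.

rule 2 at point 12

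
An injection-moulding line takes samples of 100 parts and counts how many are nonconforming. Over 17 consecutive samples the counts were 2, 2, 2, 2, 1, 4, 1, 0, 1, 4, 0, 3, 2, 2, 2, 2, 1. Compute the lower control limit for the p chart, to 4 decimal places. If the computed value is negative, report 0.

0.0000

p̄ = Σdᵢ / (k·n) = 31 / (17 × 100) = 0.01824
LCL = p̄ − 3·√(p̄(1−p̄)/n) = 0.01824 − 3 × 0.01338 = -0.02191 → 0 (negative, so LCL = 0)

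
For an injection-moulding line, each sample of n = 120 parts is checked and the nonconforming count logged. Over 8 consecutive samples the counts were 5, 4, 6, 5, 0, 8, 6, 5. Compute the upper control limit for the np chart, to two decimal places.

p̄ = Σdᵢ / (k·n) = 39 / (8 × 120) = 0.04063
UCL = np̄ + 3·√(np̄(1−p̄)) = 4.8750 + 3 × √(4.8750×0.95937) = 4.8750 + 3 × 2.1626 = 11.3629

11.36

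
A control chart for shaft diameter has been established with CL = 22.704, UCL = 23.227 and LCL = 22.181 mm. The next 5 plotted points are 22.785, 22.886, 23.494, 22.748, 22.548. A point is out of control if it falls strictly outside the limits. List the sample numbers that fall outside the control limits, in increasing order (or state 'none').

3

Compare each point to [22.181, 23.227]: sample 3 = 23.494 > UCL.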